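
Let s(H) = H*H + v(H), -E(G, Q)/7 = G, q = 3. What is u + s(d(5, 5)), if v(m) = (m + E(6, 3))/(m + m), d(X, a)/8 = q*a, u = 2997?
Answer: 695893/40 ≈ 17397.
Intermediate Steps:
E(G, Q) = -7*G
d(X, a) = 24*a (d(X, a) = 8*(3*a) = 24*a)
v(m) = (-42 + m)/(2*m) (v(m) = (m - 7*6)/(m + m) = (m - 42)/((2*m)) = (-42 + m)*(1/(2*m)) = (-42 + m)/(2*m))
s(H) = H² + (-42 + H)/(2*H) (s(H) = H*H + (-42 + H)/(2*H) = H² + (-42 + H)/(2*H))
u + s(d(5, 5)) = 2997 + (-21 + (24*5)³ + (24*5)/2)/((24*5)) = 2997 + (-21 + 120³ + (½)*120)/120 = 2997 + (-21 + 1728000 + 60)/120 = 2997 + (1/120)*1728039 = 2997 + 576013/40 = 695893/40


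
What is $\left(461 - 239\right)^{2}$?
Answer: $49284$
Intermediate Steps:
$\left(461 - 239\right)^{2} = 222^{2} = 49284$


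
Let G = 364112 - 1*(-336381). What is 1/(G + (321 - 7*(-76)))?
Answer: 1/701346 ≈ 1.4258e-6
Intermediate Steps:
G = 700493 (G = 364112 + 336381 = 700493)
1/(G + (321 - 7*(-76))) = 1/(700493 + (321 - 7*(-76))) = 1/(700493 + (321 + 532)) = 1/(700493 + 853) = 1/701346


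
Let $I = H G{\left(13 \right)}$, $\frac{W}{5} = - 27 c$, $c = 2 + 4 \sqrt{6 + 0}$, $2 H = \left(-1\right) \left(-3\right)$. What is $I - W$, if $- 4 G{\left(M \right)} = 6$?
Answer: $\frac{1071}{4} + 540 \sqrt{6} \approx 1590.5$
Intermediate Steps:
$H = \frac{3}{2}$ ($H = \frac{\left(-1\right) \left(-3\right)}{2} = \frac{1}{2} \cdot 3 = \frac{3}{2} \approx 1.5$)
$G{\left(M \right)} = - \frac{3}{2}$ ($G{\left(M \right)} = \left(- \frac{1}{4}\right) 6 = - \frac{3}{2}$)
$c = 2 + 4 \sqrt{6} \approx 11.798$
$W = -270 - 540 \sqrt{6}$ ($W = 5 \left(- 27 \left(2 + 4 \sqrt{6}\right)\right) = 5 \left(-54 - 108 \sqrt{6}\right) = -270 - 540 \sqrt{6} \approx -1592.7$)
$I = - \frac{9}{4}$ ($I = \frac{3}{2} \left(- \frac{3}{2}\right) = - \frac{9}{4} \approx -2.25$)
$I - W = - \frac{9}{4} - \left(-270 - 540 \sqrt{6}\right) = - \frac{9}{4} + \left(270 + 540 \sqrt{6}\right) = \frac{1071}{4} + 540 \sqrt{6}$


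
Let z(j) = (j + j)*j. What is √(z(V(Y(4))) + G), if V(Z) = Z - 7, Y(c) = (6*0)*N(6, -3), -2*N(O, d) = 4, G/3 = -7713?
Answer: I*√23041 ≈ 151.79*I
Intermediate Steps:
G = -23139 (G = 3*(-7713) = -23139)
N(O, d) = -2 (N(O, d) = -½*4 = -2)
Y(c) = 0 (Y(c) = (6*0)*(-2) = 0*(-2) = 0)
V(Z) = -7 + Z
z(j) = 2*j² (z(j) = (2*j)*j = 2*j²)
√(z(V(Y(4))) + G) = √(2*(-7 + 0)² - 23139) = √(2*(-7)² - 23139) = √(2*49 - 23139) = √(98 - 23139) = √(-23041) = I*√23041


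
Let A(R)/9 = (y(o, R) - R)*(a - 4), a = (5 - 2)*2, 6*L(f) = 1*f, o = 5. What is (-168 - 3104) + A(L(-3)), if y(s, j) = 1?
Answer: -3245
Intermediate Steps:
L(f) = f/6 (L(f) = (1*f)/6 = f/6)
a = 6 (a = 3*2 = 6)
A(R) = 18 - 18*R (A(R) = 9*((1 - R)*(6 - 4)) = 9*((1 - R)*2) = 9*(2 - 2*R) = 18 - 18*R)
(-168 - 3104) + A(L(-3)) = (-168 - 3104) + (18 - 3*(-3)) = -3272 + (18 - 18*(-½)) = -3272 + (18 + 9) = -3272 + 27 = -3245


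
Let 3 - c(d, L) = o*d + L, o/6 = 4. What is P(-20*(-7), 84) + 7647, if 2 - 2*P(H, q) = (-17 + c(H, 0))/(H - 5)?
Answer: 1034167/135 ≈ 7660.5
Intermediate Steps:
o = 24 (o = 6*4 = 24)
c(d, L) = 3 - L - 24*d (c(d, L) = 3 - (24*d + L) = 3 - (L + 24*d) = 3 + (-L - 24*d) = 3 - L - 24*d)
P(H, q) = 1 - (-14 - 24*H)/(2*(-5 + H)) (P(H, q) = 1 - (-17 + (3 - 1*0 - 24*H))/(2*(H - 5)) = 1 - (-17 + (3 + 0 - 24*H))/(2*(-5 + H)) = 1 - (-17 + (3 - 24*H))/(2*(-5 + H)) = 1 - (-14 - 24*H)/(2*(-5 + H)))
P(-20*(-7), 84) + 7647 = (2 + 13*(-20*(-7)))/(-5 - 20*(-7)) + 7647 = (2 + 13*140)/(-5 + 140) + 7647 = (2 + 1820)/135 + 7647 = (1/135)*1822 + 7647 = 1822/135 + 7647 = 1034167/135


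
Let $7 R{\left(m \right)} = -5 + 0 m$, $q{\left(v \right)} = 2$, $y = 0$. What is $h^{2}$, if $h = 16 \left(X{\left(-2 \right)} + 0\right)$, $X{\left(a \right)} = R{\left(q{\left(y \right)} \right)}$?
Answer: $\frac{6400}{49} \approx 130.61$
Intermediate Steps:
$R{\left(m \right)} = - \frac{5}{7}$ ($R{\left(m \right)} = \frac{-5 + 0 m}{7} = \frac{-5 + 0}{7} = \frac{1}{7} \left(-5\right) = - \frac{5}{7}$)
$X{\left(a \right)} = - \frac{5}{7}$
$h = - \frac{80}{7}$ ($h = 16 \left(- \frac{5}{7} + 0\right) = 16 \left(- \frac{5}{7}\right) = - \frac{80}{7} \approx -11.429$)
$h^{2} = \left(- \frac{80}{7}\right)^{2} = \frac{6400}{49}$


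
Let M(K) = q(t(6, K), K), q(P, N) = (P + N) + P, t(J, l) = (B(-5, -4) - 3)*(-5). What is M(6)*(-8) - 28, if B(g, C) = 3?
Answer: -76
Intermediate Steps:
t(J, l) = 0 (t(J, l) = (3 - 3)*(-5) = 0*(-5) = 0)
q(P, N) = N + 2*P (q(P, N) = (N + P) + P = N + 2*P)
M(K) = K (M(K) = K + 2*0 = K + 0 = K)
M(6)*(-8) - 28 = 6*(-8) - 28 = -48 - 28 = -76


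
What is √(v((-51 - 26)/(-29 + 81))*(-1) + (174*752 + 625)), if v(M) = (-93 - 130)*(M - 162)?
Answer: √64231349/26 ≈ 308.25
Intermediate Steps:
v(M) = 36126 - 223*M (v(M) = -223*(-162 + M) = 36126 - 223*M)
√(v((-51 - 26)/(-29 + 81))*(-1) + (174*752 + 625)) = √((36126 - 223*(-51 - 26)/(-29 + 81))*(-1) + (174*752 + 625)) = √((36126 - (-17171)/52)*(-1) + (130848 + 625)) = √((36126 - (-17171)/52)*(-1) + 131473) = √((36126 - 223*(-77/52))*(-1) + 131473) = √((36126 + 17171/52)*(-1) + 131473) = √((1895723/52)*(-1) + 131473) = √(-1895723/52 + 131473) = √(4940873/52) = √64231349/26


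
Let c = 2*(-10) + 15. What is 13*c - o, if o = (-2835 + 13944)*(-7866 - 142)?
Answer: 88960807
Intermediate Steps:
o = -88960872 (o = 11109*(-8008) = -88960872)
c = -5 (c = -20 + 15 = -5)
13*c - o = 13*(-5) - 1*(-88960872) = -65 + 88960872 = 88960807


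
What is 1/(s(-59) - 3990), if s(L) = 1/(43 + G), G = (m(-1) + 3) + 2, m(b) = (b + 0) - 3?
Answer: -44/175559 ≈ -0.00025063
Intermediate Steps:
m(b) = -3 + b (m(b) = b - 3 = -3 + b)
G = 1 (G = ((-3 - 1) + 3) + 2 = (-4 + 3) + 2 = -1 + 2 = 1)
s(L) = 1/44 (s(L) = 1/(43 + 1) = 1/44)
1/(s(-59) - 3990) = 1/(1/44 - 3990) = 1/(-175559/44) = -44/175559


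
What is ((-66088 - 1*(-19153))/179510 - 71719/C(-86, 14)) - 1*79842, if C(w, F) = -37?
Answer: -103485528689/1328374 ≈ -77904.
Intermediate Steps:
((-66088 - 1*(-19153))/179510 - 71719/C(-86, 14)) - 1*79842 = ((-66088 - 1*(-19153))/179510 - 71719/(-37)) - 1*79842 = ((-66088 + 19153)*(1/179510) - 71719*(-1/37)) - 79842 = (-46935*1/179510 + 71719/37) - 79842 = (-9387/35902 + 71719/37) - 79842 = 2574508219/1328374 - 79842 = -103485528689/1328374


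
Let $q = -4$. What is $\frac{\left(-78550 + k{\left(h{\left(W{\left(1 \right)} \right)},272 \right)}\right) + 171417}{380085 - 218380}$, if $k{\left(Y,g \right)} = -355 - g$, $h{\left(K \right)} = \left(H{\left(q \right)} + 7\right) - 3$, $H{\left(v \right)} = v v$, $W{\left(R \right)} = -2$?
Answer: $\frac{18448}{32341} \approx 0.57042$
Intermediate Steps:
$H{\left(v \right)} = v^{2}$
$h{\left(K \right)} = 20$ ($h{\left(K \right)} = \left(\left(-4\right)^{2} + 7\right) - 3 = \left(16 + 7\right) - 3 = 23 - 3 = 20$)
$\frac{\left(-78550 + k{\left(h{\left(W{\left(1 \right)} \right)},272 \right)}\right) + 171417}{380085 - 218380} = \frac{\left(-78550 - 627\right) + 171417}{380085 - 218380} = \frac{\left(-78550 - 627\right) + 171417}{161705} = \left(\left(-78550 - 627\right) + 171417\right) \frac{1}{161705} = \left(-79177 + 171417\right) \frac{1}{161705} = 92240 \cdot \frac{1}{161705} = \frac{18448}{32341}$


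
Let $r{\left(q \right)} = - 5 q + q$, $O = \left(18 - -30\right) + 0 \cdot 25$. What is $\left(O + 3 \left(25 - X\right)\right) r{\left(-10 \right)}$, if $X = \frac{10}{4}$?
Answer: $4620$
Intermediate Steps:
$X = \frac{5}{2}$ ($X = 10 \cdot \frac{1}{4} = \frac{5}{2} \approx 2.5$)
$O = 48$ ($O = \left(18 + 30\right) + 0 = 48 + 0 = 48$)
$r{\left(q \right)} = - 4 q$
$\left(O + 3 \left(25 - X\right)\right) r{\left(-10 \right)} = \left(48 + 3 \left(25 - \frac{5}{2}\right)\right) \left(\left(-4\right) \left(-10\right)\right) = \left(48 + 3 \left(25 - \frac{5}{2}\right)\right) 40 = \left(48 + 3 \cdot \frac{45}{2}\right) 40 = \left(48 + \frac{135}{2}\right) 40 = \frac{231}{2} \cdot 40 = 4620$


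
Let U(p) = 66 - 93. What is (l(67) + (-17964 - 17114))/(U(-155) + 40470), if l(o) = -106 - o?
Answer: -35251/40443 ≈ -0.87162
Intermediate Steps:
U(p) = -27
(l(67) + (-17964 - 17114))/(U(-155) + 40470) = ((-106 - 1*67) + (-17964 - 17114))/(-27 + 40470) = ((-106 - 67) - 35078)/40443 = (-173 - 35078)*(1/40443) = -35251*1/40443 = -35251/40443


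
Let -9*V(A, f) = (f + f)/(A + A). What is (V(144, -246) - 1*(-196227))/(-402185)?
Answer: -42385073/86871960 ≈ -0.48790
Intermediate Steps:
V(A, f) = -f/(9*A) (V(A, f) = -(f + f)/(9*(A + A)) = -2*f/(9*(2*A)) = -2*f*1/(2*A)/9 = -f/(9*A))
(V(144, -246) - 1*(-196227))/(-402185) = (-⅑*(-246)/144 - 1*(-196227))/(-402185) = (-⅑*(-246)*1/144 + 196227)*(-1/402185) = (41/216 + 196227)*(-1/402185) = (42385073/216)*(-1/402185) = -42385073/86871960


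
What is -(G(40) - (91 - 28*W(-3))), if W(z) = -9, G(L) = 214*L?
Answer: -8217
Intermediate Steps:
-(G(40) - (91 - 28*W(-3))) = -(214*40 - (91 - 28*(-9))) = -(8560 - (91 + 252)) = -(8560 - 1*343) = -(8560 - 343) = -1*8217 = -8217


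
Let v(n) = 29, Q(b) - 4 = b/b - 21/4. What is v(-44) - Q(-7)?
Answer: 117/4 ≈ 29.250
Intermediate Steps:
Q(b) = -¼ (Q(b) = 4 + (b/b - 21/4) = 4 + (1 - 21*¼) = 4 + (1 - 21/4) = 4 - 17/4 = -¼)
v(-44) - Q(-7) = 29 - 1*(-¼) = 29 + ¼ = 117/4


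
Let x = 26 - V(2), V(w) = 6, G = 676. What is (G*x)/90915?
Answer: 2704/18183 ≈ 0.14871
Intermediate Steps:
x = 20 (x = 26 - 1*6 = 26 - 6 = 20)
(G*x)/90915 = (676*20)/90915 = 13520*(1/90915) = 2704/18183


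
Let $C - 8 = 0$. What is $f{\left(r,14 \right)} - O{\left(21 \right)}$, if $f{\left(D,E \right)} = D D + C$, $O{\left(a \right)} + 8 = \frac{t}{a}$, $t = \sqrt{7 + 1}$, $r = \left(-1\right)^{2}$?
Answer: $17 - \frac{2 \sqrt{2}}{21} \approx 16.865$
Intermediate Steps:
$r = 1$
$C = 8$ ($C = 8 + 0 = 8$)
$t = 2 \sqrt{2}$ ($t = \sqrt{8} = 2 \sqrt{2} \approx 2.8284$)
$O{\left(a \right)} = -8 + \frac{2 \sqrt{2}}{a}$
$f{\left(D,E \right)} = 8 + D^{2}$ ($f{\left(D,E \right)} = D D + 8 = D^{2} + 8 = 8 + D^{2}$)
$f{\left(r,14 \right)} - O{\left(21 \right)} = \left(8 + 1^{2}\right) - \left(-8 + \frac{2 \sqrt{2}}{21}\right) = \left(8 + 1\right) - \left(-8 + 2 \sqrt{2} \cdot \frac{1}{21}\right) = 9 - \left(-8 + \frac{2 \sqrt{2}}{21}\right) = 9 + \left(8 - \frac{2 \sqrt{2}}{21}\right) = 17 - \frac{2 \sqrt{2}}{21}$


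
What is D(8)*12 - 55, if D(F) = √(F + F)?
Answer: -7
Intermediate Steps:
D(F) = √2*√F (D(F) = √(2*F) = √2*√F)
D(8)*12 - 55 = (√2*√8)*12 - 55 = (√2*(2*√2))*12 - 55 = 4*12 - 55 = 48 - 55 = -7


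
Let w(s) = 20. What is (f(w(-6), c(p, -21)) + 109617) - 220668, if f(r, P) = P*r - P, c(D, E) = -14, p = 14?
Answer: -111317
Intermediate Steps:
f(r, P) = -P + P*r
(f(w(-6), c(p, -21)) + 109617) - 220668 = (-14*(-1 + 20) + 109617) - 220668 = (-14*19 + 109617) - 220668 = (-266 + 109617) - 220668 = 109351 - 220668 = -111317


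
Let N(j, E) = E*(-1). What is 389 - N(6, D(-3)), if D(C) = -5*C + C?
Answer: 401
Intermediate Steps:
D(C) = -4*C
N(j, E) = -E
389 - N(6, D(-3)) = 389 - (-1)*(-4*(-3)) = 389 - (-1)*12 = 389 - 1*(-12) = 389 + 12 = 401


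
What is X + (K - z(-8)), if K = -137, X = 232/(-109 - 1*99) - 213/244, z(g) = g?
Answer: -415495/3172 ≈ -130.99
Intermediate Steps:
X = -6307/3172 (X = 232/(-109 - 99) - 213*1/244 = 232/(-208) - 213/244 = 232*(-1/208) - 213/244 = -29/26 - 213/244 = -6307/3172 ≈ -1.9883)
X + (K - z(-8)) = -6307/3172 + (-137 - 1*(-8)) = -6307/3172 + (-137 + 8) = -6307/3172 - 129 = -415495/3172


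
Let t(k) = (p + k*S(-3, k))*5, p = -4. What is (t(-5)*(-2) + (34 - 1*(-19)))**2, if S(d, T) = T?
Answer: 24649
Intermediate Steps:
t(k) = -20 + 5*k**2 (t(k) = (-4 + k*k)*5 = (-4 + k**2)*5 = -20 + 5*k**2)
(t(-5)*(-2) + (34 - 1*(-19)))**2 = ((-20 + 5*(-5)**2)*(-2) + (34 - 1*(-19)))**2 = ((-20 + 5*25)*(-2) + (34 + 19))**2 = ((-20 + 125)*(-2) + 53)**2 = (105*(-2) + 53)**2 = (-210 + 53)**2 = (-157)**2 = 24649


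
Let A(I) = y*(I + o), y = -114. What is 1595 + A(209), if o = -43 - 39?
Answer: -12883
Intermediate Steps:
o = -82
A(I) = 9348 - 114*I (A(I) = -114*(I - 82) = -114*(-82 + I) = 9348 - 114*I)
1595 + A(209) = 1595 + (9348 - 114*209) = 1595 + (9348 - 23826) = 1595 - 14478 = -12883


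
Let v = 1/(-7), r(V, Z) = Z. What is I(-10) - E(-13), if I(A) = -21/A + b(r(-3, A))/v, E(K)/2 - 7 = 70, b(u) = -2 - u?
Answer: -2079/10 ≈ -207.90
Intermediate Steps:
v = -1/7 ≈ -0.14286
E(K) = 154 (E(K) = 14 + 2*70 = 14 + 140 = 154)
I(A) = 14 - 21/A + 7*A (I(A) = -21/A + (-2 - A)/(-1/7) = -21/A + (-2 - A)*(-7) = -21/A + (14 + 7*A) = 14 - 21/A + 7*A)
I(-10) - E(-13) = (14 - 21/(-10) + 7*(-10)) - 1*154 = (14 - 21*(-1/10) - 70) - 154 = (14 + 21/10 - 70) - 154 = -539/10 - 154 = -2079/10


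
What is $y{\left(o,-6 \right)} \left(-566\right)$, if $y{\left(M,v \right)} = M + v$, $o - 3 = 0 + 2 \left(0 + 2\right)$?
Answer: $-566$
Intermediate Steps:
$o = 7$ ($o = 3 + \left(0 + 2 \left(0 + 2\right)\right) = 3 + \left(0 + 2 \cdot 2\right) = 3 + \left(0 + 4\right) = 3 + 4 = 7$)
$y{\left(o,-6 \right)} \left(-566\right) = \left(7 - 6\right) \left(-566\right) = 1 \left(-566\right) = -566$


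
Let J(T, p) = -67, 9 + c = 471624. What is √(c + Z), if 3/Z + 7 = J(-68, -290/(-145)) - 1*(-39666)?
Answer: 3*√419086730974/2828 ≈ 686.74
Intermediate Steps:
c = 471615 (c = -9 + 471624 = 471615)
Z = 3/39592 (Z = 3/(-7 + (-67 - 1*(-39666))) = 3/(-7 + (-67 + 39666)) = 3/(-7 + 39599) = 3/39592 ≈ 7.5773e-5)
√(c + Z) = √(471615 + 3/39592) = √(18672181083/39592) = 3*√419086730974/2828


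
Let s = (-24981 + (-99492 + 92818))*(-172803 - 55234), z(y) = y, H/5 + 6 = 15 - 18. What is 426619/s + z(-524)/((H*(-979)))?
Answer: -752741037419/63602302491585 ≈ -0.011835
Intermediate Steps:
H = -45 (H = -30 + 5*(15 - 18) = -30 + 5*(-3) = -30 - 15 = -45)
s = 7218511235 (s = (-24981 - 6674)*(-228037) = -31655*(-228037) = 7218511235)
426619/s + z(-524)/((H*(-979))) = 426619/7218511235 - 524/((-45*(-979))) = 426619*(1/7218511235) - 524/44055 = 426619/7218511235 - 524*1/44055 = 426619/7218511235 - 524/44055 = -752741037419/63602302491585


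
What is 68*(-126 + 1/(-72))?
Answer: -154241/18 ≈ -8568.9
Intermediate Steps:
68*(-126 + 1/(-72)) = 68*(-126 - 1/72) = 68*(-9073/72) = -154241/18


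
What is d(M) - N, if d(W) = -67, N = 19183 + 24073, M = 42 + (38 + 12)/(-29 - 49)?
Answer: -43323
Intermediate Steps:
M = 1613/39 (M = 42 + 50/(-78) = 42 + 50*(-1/78) = 42 - 25/39 = 1613/39 ≈ 41.359)
N = 43256
d(M) - N = -67 - 1*43256 = -67 - 43256 = -43323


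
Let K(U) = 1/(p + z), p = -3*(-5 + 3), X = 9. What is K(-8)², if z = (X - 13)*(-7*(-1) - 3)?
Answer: 1/100 ≈ 0.010000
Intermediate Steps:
p = 6 (p = -3*(-2) = 6)
z = -16 (z = (9 - 13)*(-7*(-1) - 3) = -4*(7 - 3) = -4*4 = -16)
K(U) = -⅒ (K(U) = 1/(6 - 16) = 1/(-10) = -⅒)
K(-8)² = (-⅒)² = 1/100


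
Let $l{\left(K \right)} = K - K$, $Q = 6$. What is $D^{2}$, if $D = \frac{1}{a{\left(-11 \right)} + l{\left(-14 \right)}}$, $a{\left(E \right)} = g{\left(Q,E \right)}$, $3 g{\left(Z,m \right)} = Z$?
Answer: $\frac{1}{4} \approx 0.25$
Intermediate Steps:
$g{\left(Z,m \right)} = \frac{Z}{3}$
$a{\left(E \right)} = 2$ ($a{\left(E \right)} = \frac{1}{3} \cdot 6 = 2$)
$l{\left(K \right)} = 0$
$D = \frac{1}{2}$ ($D = \frac{1}{2 + 0} = \frac{1}{2} \approx 0.5$)
$D^{2} = \left(\frac{1}{2}\right)^{2} = \frac{1}{4}$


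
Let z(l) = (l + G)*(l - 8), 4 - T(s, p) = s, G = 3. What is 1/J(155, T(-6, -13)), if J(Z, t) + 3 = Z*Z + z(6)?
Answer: 1/24004 ≈ 4.1660e-5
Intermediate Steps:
T(s, p) = 4 - s
z(l) = (-8 + l)*(3 + l) (z(l) = (l + 3)*(l - 8) = (3 + l)*(-8 + l) = (-8 + l)*(3 + l))
J(Z, t) = -21 + Z² (J(Z, t) = -3 + (Z*Z + (-24 + 6² - 5*6)) = -3 + (Z² + (-24 + 36 - 30)) = -3 + (Z² - 18) = -3 + (-18 + Z²) = -21 + Z²)
1/J(155, T(-6, -13)) = 1/(-21 + 155²) = 1/(-21 + 24025) = 1/24004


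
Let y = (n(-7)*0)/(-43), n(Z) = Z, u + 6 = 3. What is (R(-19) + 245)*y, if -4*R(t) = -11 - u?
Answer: 0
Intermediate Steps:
u = -3 (u = -6 + 3 = -3)
y = 0 (y = -7*0/(-43) = 0*(-1/43) = 0)
R(t) = 2 (R(t) = -(-11 - 1*(-3))/4 = -(-11 + 3)/4 = -¼*(-8) = 2)
(R(-19) + 245)*y = (2 + 245)*0 = 247*0 = 0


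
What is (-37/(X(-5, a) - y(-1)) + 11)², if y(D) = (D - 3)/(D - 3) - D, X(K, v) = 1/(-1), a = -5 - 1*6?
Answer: 4900/9 ≈ 544.44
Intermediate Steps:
a = -11 (a = -5 - 6 = -11)
X(K, v) = -1
y(D) = 1 - D (y(D) = (-3 + D)/(-3 + D) - D = 1 - D)
(-37/(X(-5, a) - y(-1)) + 11)² = (-37/(-1 - (1 - 1*(-1))) + 11)² = (-37/(-1 - (1 + 1)) + 11)² = (-37/(-1 - 1*2) + 11)² = (-37/(-1 - 2) + 11)² = (-37/(-3) + 11)² = (-37*(-⅓) + 11)² = (37/3 + 11)² = (70/3)² = 4900/9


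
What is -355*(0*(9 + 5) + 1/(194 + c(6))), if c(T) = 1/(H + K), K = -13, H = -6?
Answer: -1349/737 ≈ -1.8304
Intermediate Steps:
c(T) = -1/19 (c(T) = 1/(-6 - 13) = 1/(-19) = -1/19)
-355*(0*(9 + 5) + 1/(194 + c(6))) = -355*(0*(9 + 5) + 1/(194 - 1/19)) = -355*(0*14 + 1/(3685/19)) = -355*(0 + 19/3685) = -355*19/3685 = -1349/737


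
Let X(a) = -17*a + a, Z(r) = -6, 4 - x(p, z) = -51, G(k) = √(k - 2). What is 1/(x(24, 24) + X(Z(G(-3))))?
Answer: 1/151 ≈ 0.0066225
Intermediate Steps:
G(k) = √(-2 + k)
x(p, z) = 55 (x(p, z) = 4 - 1*(-51) = 4 + 51 = 55)
X(a) = -16*a
1/(x(24, 24) + X(Z(G(-3)))) = 1/(55 - 16*(-6)) = 1/(55 + 96) = 1/151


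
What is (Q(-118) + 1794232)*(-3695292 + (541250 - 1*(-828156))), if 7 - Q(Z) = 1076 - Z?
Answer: -4170418262870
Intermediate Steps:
Q(Z) = -1069 + Z (Q(Z) = 7 - (1076 - Z) = 7 + (-1076 + Z) = -1069 + Z)
(Q(-118) + 1794232)*(-3695292 + (541250 - 1*(-828156))) = ((-1069 - 118) + 1794232)*(-3695292 + (541250 - 1*(-828156))) = (-1187 + 1794232)*(-3695292 + (541250 + 828156)) = 1793045*(-3695292 + 1369406) = 1793045*(-2325886) = -4170418262870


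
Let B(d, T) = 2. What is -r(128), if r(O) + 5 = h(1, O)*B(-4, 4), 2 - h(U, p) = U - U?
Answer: 1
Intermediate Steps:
h(U, p) = 2 (h(U, p) = 2 - (U - U) = 2 - 1*0 = 2 + 0 = 2)
r(O) = -1 (r(O) = -5 + 2*2 = -5 + 4 = -1)
-r(128) = -1*(-1) = 1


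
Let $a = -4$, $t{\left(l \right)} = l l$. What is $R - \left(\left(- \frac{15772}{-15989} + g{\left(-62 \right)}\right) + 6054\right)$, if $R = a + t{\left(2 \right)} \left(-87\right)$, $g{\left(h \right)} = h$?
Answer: $- \frac{101449988}{15989} \approx -6345.0$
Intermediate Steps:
$t{\left(l \right)} = l^{2}$
$R = -352$ ($R = -4 + 2^{2} \left(-87\right) = -4 + 4 \left(-87\right) = -4 - 348 = -352$)
$R - \left(\left(- \frac{15772}{-15989} + g{\left(-62 \right)}\right) + 6054\right) = -352 - \left(\left(- \frac{15772}{-15989} - 62\right) + 6054\right) = -352 - \left(\left(\left(-15772\right) \left(- \frac{1}{15989}\right) - 62\right) + 6054\right) = -352 - \left(\left(\frac{15772}{15989} - 62\right) + 6054\right) = -352 - \left(- \frac{975546}{15989} + 6054\right) = -352 - \frac{95821860}{15989} = - \frac{101449988}{15989}$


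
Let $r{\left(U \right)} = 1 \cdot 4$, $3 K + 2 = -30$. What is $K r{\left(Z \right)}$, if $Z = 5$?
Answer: $- \frac{128}{3} \approx -42.667$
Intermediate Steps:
$K = - \frac{32}{3}$ ($K = - \frac{2}{3} + \frac{1}{3} \left(-30\right) = - \frac{2}{3} - 10 = - \frac{32}{3} \approx -10.667$)
$r{\left(U \right)} = 4$
$K r{\left(Z \right)} = \left(- \frac{32}{3}\right) 4 = - \frac{128}{3}$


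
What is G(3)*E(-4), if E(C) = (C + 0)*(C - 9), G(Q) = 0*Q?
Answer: 0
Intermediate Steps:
G(Q) = 0
E(C) = C*(-9 + C)
G(3)*E(-4) = 0*(-4*(-9 - 4)) = 0*(-4*(-13)) = 0*52 = 0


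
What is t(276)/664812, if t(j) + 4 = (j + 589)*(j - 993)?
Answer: -620209/664812 ≈ -0.93291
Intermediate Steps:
t(j) = -4 + (-993 + j)*(589 + j) (t(j) = -4 + (j + 589)*(j - 993) = -4 + (589 + j)*(-993 + j) = -4 + (-993 + j)*(589 + j))
t(276)/664812 = (-584881 + 276² - 404*276)/664812 = (-584881 + 76176 - 111504)*(1/664812) = -620209*1/664812 = -620209/664812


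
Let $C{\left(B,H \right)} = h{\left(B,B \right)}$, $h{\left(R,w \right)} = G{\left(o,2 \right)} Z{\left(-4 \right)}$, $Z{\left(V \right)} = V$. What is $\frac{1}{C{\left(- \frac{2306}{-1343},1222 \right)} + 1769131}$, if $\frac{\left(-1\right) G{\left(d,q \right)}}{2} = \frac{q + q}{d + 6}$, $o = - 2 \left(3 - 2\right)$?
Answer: $\frac{1}{1769139} \approx 5.6525 \cdot 10^{-7}$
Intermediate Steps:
$o = -2$ ($o = \left(-2\right) 1 = -2$)
$G{\left(d,q \right)} = - \frac{4 q}{6 + d}$ ($G{\left(d,q \right)} = - 2 \frac{q + q}{d + 6} = - 2 \frac{2 q}{6 + d} = - \frac{4 q}{6 + d}$)
$h{\left(R,w \right)} = 8$ ($h{\left(R,w \right)} = \left(-4\right) 2 \frac{1}{6 - 2} \left(-4\right) = \left(-4\right) 2 \cdot \frac{1}{4} \left(-4\right) = \left(-2\right) \left(-4\right) = 8$)
$C{\left(B,H \right)} = 8$
$\frac{1}{C{\left(- \frac{2306}{-1343},1222 \right)} + 1769131} = \frac{1}{8 + 1769131} = \frac{1}{1769139}$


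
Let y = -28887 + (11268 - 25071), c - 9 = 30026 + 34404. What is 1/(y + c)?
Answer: 1/21749 ≈ 4.5979e-5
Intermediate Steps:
c = 64439 (c = 9 + (30026 + 34404) = 9 + 64430 = 64439)
y = -42690 (y = -28887 - 13803 = -42690)
1/(y + c) = 1/(-42690 + 64439) = 1/21749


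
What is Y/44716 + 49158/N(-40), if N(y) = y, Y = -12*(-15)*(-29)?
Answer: -274794741/223580 ≈ -1229.1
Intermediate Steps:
Y = -5220 (Y = 180*(-29) = -5220)
Y/44716 + 49158/N(-40) = -5220/44716 + 49158/(-40) = -5220*1/44716 + 49158*(-1/40) = -1305/11179 - 24579/20 = -274794741/223580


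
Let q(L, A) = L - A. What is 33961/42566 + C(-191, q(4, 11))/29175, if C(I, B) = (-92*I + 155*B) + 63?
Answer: 67811179/49674522 ≈ 1.3651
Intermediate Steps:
C(I, B) = 63 - 92*I + 155*B
33961/42566 + C(-191, q(4, 11))/29175 = 33961/42566 + (63 - 92*(-191) + 155*(4 - 1*11))/29175 = 33961*(1/42566) + (63 + 17572 + 155*(4 - 11))*(1/29175) = 33961/42566 + (63 + 17572 + 155*(-7))*(1/29175) = 33961/42566 + (63 + 17572 - 1085)*(1/29175) = 33961/42566 + 16550*(1/29175) = 33961/42566 + 662/1167 = 67811179/49674522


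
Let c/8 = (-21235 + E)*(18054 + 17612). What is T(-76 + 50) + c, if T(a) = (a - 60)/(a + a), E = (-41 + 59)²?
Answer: -155128838965/26 ≈ -5.9665e+9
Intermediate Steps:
E = 324 (E = 18² = 324)
T(a) = (-60 + a)/(2*a) (T(a) = (-60 + a)/((2*a)) = (-60 + a)*(1/(2*a)) = (-60 + a)/(2*a))
c = -5966493808 (c = 8*((-21235 + 324)*(18054 + 17612)) = 8*(-20911*35666) = 8*(-745811726) = -5966493808)
T(-76 + 50) + c = (-60 + (-76 + 50))/(2*(-76 + 50)) - 5966493808 = (½)*(-60 - 26)/(-26) - 5966493808 = (½)*(-1/26)*(-86) - 5966493808 = 43/26 - 5966493808 = -155128838965/26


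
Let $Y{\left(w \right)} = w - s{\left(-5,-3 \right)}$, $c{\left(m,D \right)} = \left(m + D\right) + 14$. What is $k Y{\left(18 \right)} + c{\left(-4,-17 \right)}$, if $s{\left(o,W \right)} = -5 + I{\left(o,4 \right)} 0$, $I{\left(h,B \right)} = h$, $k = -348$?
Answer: $-8011$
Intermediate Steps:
$c{\left(m,D \right)} = 14 + D + m$ ($c{\left(m,D \right)} = \left(D + m\right) + 14 = 14 + D + m$)
$s{\left(o,W \right)} = -5$ ($s{\left(o,W \right)} = -5 + o 0 = -5 + 0 = -5$)
$Y{\left(w \right)} = 5 + w$ ($Y{\left(w \right)} = w - -5 = w + 5 = 5 + w$)
$k Y{\left(18 \right)} + c{\left(-4,-17 \right)} = - 348 \left(5 + 18\right) - 7 = \left(-348\right) 23 - 7 = -8004 - 7 = -8011$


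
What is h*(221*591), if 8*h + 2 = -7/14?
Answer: -653055/16 ≈ -40816.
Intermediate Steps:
h = -5/16 (h = -¼ + (-7/14)/8 = -¼ + (-7*1/14)/8 = -¼ + (⅛)*(-½) = -¼ - 1/16 = -5/16 ≈ -0.31250)
h*(221*591) = -1105*591/16 = -5/16*130611 = -653055/16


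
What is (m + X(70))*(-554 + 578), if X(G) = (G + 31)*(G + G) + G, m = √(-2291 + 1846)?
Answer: 341040 + 24*I*√445 ≈ 3.4104e+5 + 506.28*I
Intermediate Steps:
m = I*√445 (m = √(-445) = I*√445 ≈ 21.095*I)
X(G) = G + 2*G*(31 + G) (X(G) = (31 + G)*(2*G) + G = 2*G*(31 + G) + G = G + 2*G*(31 + G))
(m + X(70))*(-554 + 578) = (I*√445 + 70*(63 + 2*70))*(-554 + 578) = (I*√445 + 70*(63 + 140))*24 = (I*√445 + 70*203)*24 = (I*√445 + 14210)*24 = (14210 + I*√445)*24 = 341040 + 24*I*√445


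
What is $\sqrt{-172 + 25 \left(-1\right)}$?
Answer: $i \sqrt{197} \approx 14.036 i$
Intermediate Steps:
$\sqrt{-172 + 25 \left(-1\right)} = \sqrt{-172 - 25} = \sqrt{-197} = i \sqrt{197}$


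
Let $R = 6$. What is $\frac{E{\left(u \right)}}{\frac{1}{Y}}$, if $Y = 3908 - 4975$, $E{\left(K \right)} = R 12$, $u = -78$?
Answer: $-76824$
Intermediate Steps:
$E{\left(K \right)} = 72$ ($E{\left(K \right)} = 6 \cdot 12 = 72$)
$Y = -1067$ ($Y = 3908 - 4975 = -1067$)
$\frac{E{\left(u \right)}}{\frac{1}{Y}} = \frac{72}{\frac{1}{-1067}} = \frac{72}{- \frac{1}{1067}} = 72 \left(-1067\right) = -76824$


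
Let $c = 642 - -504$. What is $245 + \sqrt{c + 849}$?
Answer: $245 + \sqrt{1995} \approx 289.67$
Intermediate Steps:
$c = 1146$ ($c = 642 + 504 = 1146$)
$245 + \sqrt{c + 849} = 245 + \sqrt{1146 + 849} = 245 + \sqrt{1995}$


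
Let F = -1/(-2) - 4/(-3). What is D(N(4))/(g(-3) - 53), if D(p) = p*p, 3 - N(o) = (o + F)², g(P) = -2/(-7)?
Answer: -8733823/478224 ≈ -18.263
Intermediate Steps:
g(P) = 2/7 (g(P) = -2*(-⅐) = 2/7)
F = 11/6 (F = -1*(-½) - 4*(-⅓) = ½ + 4/3 = 11/6 ≈ 1.8333)
N(o) = 3 - (11/6 + o)² (N(o) = 3 - (o + 11/6)² = 3 - (11/6 + o)²)
D(p) = p²
D(N(4))/(g(-3) - 53) = (3 - (11 + 6*4)²/36)²/(2/7 - 53) = (3 - (11 + 24)²/36)²/(-369/7) = -7*(3 - 1/36*35²)²/369 = -7*(3 - 1/36*1225)²/369 = -7*(3 - 1225/36)²/369 = -7*(-1117/36)²/369 = -7/369*1247689/1296 = -8733823/478224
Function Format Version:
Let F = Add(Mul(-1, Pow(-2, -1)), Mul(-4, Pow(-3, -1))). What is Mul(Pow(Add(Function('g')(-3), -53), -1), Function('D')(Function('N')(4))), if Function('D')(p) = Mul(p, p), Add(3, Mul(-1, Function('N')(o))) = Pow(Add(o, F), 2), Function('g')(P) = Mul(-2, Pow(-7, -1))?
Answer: Rational(-8733823, 478224) ≈ -18.263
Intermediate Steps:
Function('g')(P) = Rational(2, 7) (Function('g')(P) = Mul(-2, Rational(-1, 7)) = Rational(2, 7))
F = Rational(11, 6) (F = Add(Mul(-1, Rational(-1, 2)), Mul(-4, Rational(-1, 3))) = Add(Rational(1, 2), Rational(4, 3)) = Rational(11, 6) ≈ 1.8333)
Function('N')(o) = Add(3, Mul(-1, Pow(Add(Rational(11, 6), o), 2))) (Function('N')(o) = Add(3, Mul(-1, Pow(Add(o, Rational(11, 6)), 2))) = Add(3, Mul(-1, Pow(Add(Rational(11, 6), o), 2))))
Function('D')(p) = Pow(p, 2)
Mul(Pow(Add(Function('g')(-3), -53), -1), Function('D')(Function('N')(4))) = Mul(Pow(Add(Rational(2, 7), -53), -1), Pow(Add(3, Mul(Rational(-1, 36), Pow(Add(11, Mul(6, 4)), 2))), 2)) = Mul(Pow(Rational(-369, 7), -1), Pow(Add(3, Mul(Rational(-1, 36), Pow(Add(11, 24), 2))), 2)) = Mul(Rational(-7, 369), Pow(Add(3, Mul(Rational(-1, 36), Pow(35, 2))), 2)) = Mul(Rational(-7, 369), Pow(Add(3, Mul(Rational(-1, 36), 1225)), 2)) = Mul(Rational(-7, 369), Pow(Add(3, Rational(-1225, 36)), 2)) = Mul(Rational(-7, 369), Pow(Rational(-1117, 36), 2)) = Mul(Rational(-7, 369), Rational(1247689, 1296)) = Rational(-8733823, 478224)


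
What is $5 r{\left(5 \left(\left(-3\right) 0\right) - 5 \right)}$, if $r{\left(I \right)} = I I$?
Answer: $125$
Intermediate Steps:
$r{\left(I \right)} = I^{2}$
$5 r{\left(5 \left(\left(-3\right) 0\right) - 5 \right)} = 5 \left(5 \left(\left(-3\right) 0\right) - 5\right)^{2} = 5 \left(5 \cdot 0 - 5\right)^{2} = 5 \left(0 - 5\right)^{2} = 5 \left(-5\right)^{2} = 5 \cdot 25 = 125$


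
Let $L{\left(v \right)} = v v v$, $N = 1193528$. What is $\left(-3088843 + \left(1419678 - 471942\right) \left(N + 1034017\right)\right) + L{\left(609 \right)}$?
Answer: $2111347365806$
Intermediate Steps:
$L{\left(v \right)} = v^{3}$ ($L{\left(v \right)} = v^{2} v = v^{3}$)
$\left(-3088843 + \left(1419678 - 471942\right) \left(N + 1034017\right)\right) + L{\left(609 \right)} = \left(-3088843 + \left(1419678 - 471942\right) \left(1193528 + 1034017\right)\right) + 609^{3} = \left(-3088843 + 947736 \cdot 2227545\right) + 225866529 = \left(-3088843 + 2111124588120\right) + 225866529 = 2111121499277 + 225866529 = 2111347365806$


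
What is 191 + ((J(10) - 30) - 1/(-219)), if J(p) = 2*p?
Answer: 39640/219 ≈ 181.00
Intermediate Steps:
191 + ((J(10) - 30) - 1/(-219)) = 191 + ((2*10 - 30) - 1/(-219)) = 191 + ((20 - 30) - 1*(-1/219)) = 191 + (-10 + 1/219) = 191 - 2189/219 = 39640/219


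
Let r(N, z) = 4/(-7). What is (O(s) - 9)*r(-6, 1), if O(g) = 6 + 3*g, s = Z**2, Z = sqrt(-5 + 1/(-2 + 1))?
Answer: 12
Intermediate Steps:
r(N, z) = -4/7 (r(N, z) = 4*(-1/7) = -4/7)
Z = I*sqrt(6) (Z = sqrt(-5 + 1/(-1)) = sqrt(-5 - 1) = sqrt(-6) = I*sqrt(6) ≈ 2.4495*I)
s = -6 (s = (I*sqrt(6))**2 = -6)
(O(s) - 9)*r(-6, 1) = ((6 + 3*(-6)) - 9)*(-4/7) = ((6 - 18) - 9)*(-4/7) = (-12 - 9)*(-4/7) = -21*(-4/7) = 12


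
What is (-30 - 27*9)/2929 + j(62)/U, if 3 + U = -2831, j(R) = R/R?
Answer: -776611/8300786 ≈ -0.093559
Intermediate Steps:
j(R) = 1
U = -2834 (U = -3 - 2831 = -2834)
(-30 - 27*9)/2929 + j(62)/U = (-30 - 27*9)/2929 + 1/(-2834) = (-30 - 243)*(1/2929) + 1*(-1/2834) = -273*1/2929 - 1/2834 = -273/2929 - 1/2834 = -776611/8300786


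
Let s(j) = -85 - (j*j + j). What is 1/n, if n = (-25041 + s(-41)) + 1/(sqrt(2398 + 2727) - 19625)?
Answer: -10308536812625/275918296852003501 + 5*sqrt(205)/275918296852003501 ≈ -3.7361e-5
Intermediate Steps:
s(j) = -85 - j - j**2 (s(j) = -85 - (j**2 + j) = -85 - (j + j**2) = -85 + (-j - j**2) = -85 - j - j**2)
n = -26766 + 1/(-19625 + 5*sqrt(205)) (n = (-25041 + (-85 - 1*(-41) - 1*(-41)**2)) + 1/(sqrt(2398 + 2727) - 19625) = (-25041 + (-85 + 41 - 1*1681)) + 1/(sqrt(5125) - 19625) = (-25041 + (-85 + 41 - 1681)) + 1/(5*sqrt(205) - 19625) = (-25041 - 1725) + 1/(-19625 + 5*sqrt(205)) = -26766 + 1/(-19625 + 5*sqrt(205)) ≈ -26766.)
1/n = 1/(-82468294501/3081084 - sqrt(205)/77027100)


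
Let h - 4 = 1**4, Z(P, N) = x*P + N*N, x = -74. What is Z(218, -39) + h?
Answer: -14606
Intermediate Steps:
Z(P, N) = N**2 - 74*P (Z(P, N) = -74*P + N*N = -74*P + N**2 = N**2 - 74*P)
h = 5 (h = 4 + 1**4 = 4 + 1 = 5)
Z(218, -39) + h = ((-39)**2 - 74*218) + 5 = (1521 - 16132) + 5 = -14611 + 5 = -14606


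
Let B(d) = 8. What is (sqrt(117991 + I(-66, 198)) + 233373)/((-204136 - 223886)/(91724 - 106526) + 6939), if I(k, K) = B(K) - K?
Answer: 191910397/5729950 + 2467*sqrt(13089)/5729950 ≈ 33.542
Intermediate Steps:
I(k, K) = 8 - K
(sqrt(117991 + I(-66, 198)) + 233373)/((-204136 - 223886)/(91724 - 106526) + 6939) = (sqrt(117991 + (8 - 1*198)) + 233373)/((-204136 - 223886)/(91724 - 106526) + 6939) = (sqrt(117991 + (8 - 198)) + 233373)/(-428022/(-14802) + 6939) = (sqrt(117991 - 190) + 233373)/(-428022*(-1/14802) + 6939) = (sqrt(117801) + 233373)/(71337/2467 + 6939) = (3*sqrt(13089) + 233373)/(17189850/2467) = (233373 + 3*sqrt(13089))*(2467/17189850) = 191910397/5729950 + 2467*sqrt(13089)/5729950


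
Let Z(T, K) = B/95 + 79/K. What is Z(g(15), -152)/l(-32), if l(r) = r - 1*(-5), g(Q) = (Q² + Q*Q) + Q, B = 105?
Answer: -89/4104 ≈ -0.021686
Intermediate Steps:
g(Q) = Q + 2*Q² (g(Q) = (Q² + Q²) + Q = 2*Q² + Q = Q + 2*Q²)
l(r) = 5 + r (l(r) = r + 5 = 5 + r)
Z(T, K) = 21/19 + 79/K (Z(T, K) = 105/95 + 79/K = 105*(1/95) + 79/K = 21/19 + 79/K)
Z(g(15), -152)/l(-32) = (21/19 + 79/(-152))/(5 - 32) = (21/19 + 79*(-1/152))/(-27) = (21/19 - 79/152)*(-1/27) = (89/152)*(-1/27) = -89/4104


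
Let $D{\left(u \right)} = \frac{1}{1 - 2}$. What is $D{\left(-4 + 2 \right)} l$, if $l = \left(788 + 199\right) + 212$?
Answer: $-1199$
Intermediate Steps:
$l = 1199$ ($l = 987 + 212 = 1199$)
$D{\left(u \right)} = -1$ ($D{\left(u \right)} = \frac{1}{-1} = -1$)
$D{\left(-4 + 2 \right)} l = \left(-1\right) 1199 = -1199$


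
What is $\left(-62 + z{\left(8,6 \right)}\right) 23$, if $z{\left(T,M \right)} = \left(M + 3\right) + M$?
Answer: $-1081$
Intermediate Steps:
$z{\left(T,M \right)} = 3 + 2 M$ ($z{\left(T,M \right)} = \left(3 + M\right) + M = 3 + 2 M$)
$\left(-62 + z{\left(8,6 \right)}\right) 23 = \left(-62 + \left(3 + 2 \cdot 6\right)\right) 23 = \left(-62 + \left(3 + 12\right)\right) 23 = \left(-62 + 15\right) 23 = \left(-47\right) 23 = -1081$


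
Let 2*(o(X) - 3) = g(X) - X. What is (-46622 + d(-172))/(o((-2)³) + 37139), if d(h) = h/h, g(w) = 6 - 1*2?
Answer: -46621/37148 ≈ -1.2550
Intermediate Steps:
g(w) = 4 (g(w) = 6 - 2 = 4)
o(X) = 5 - X/2 (o(X) = 3 + (4 - X)/2 = 3 + (2 - X/2) = 5 - X/2)
d(h) = 1
(-46622 + d(-172))/(o((-2)³) + 37139) = (-46622 + 1)/((5 - ½*(-2)³) + 37139) = -46621/((5 - ½*(-8)) + 37139) = -46621/((5 + 4) + 37139) = -46621/(9 + 37139) = -46621/37148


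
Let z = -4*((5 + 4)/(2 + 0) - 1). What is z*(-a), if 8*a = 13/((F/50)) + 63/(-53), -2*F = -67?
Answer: 452753/14204 ≈ 31.875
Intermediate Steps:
F = 67/2 (F = -½*(-67) = 67/2 ≈ 33.500)
a = 64679/28408 (a = (13/(((67/2)/50)) + 63/(-53))/8 = (13/(((67/2)*(1/50))) + 63*(-1/53))/8 = (13/(67/100) - 63/53)/8 = (13*(100/67) - 63/53)/8 = (1300/67 - 63/53)/8 = (⅛)*(64679/3551) = 64679/28408 ≈ 2.2768)
z = -14 (z = -4*(9/2 - 1) = -4*7/2 = -14)
z*(-a) = -(-14)*64679/28408 = -14*(-64679/28408) = 452753/14204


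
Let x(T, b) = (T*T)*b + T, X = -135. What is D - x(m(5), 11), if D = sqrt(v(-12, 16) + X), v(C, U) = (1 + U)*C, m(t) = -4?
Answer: -172 + I*sqrt(339) ≈ -172.0 + 18.412*I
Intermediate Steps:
v(C, U) = C*(1 + U)
x(T, b) = T + b*T**2 (x(T, b) = T**2*b + T = b*T**2 + T = T + b*T**2)
D = I*sqrt(339) (D = sqrt(-12*(1 + 16) - 135) = sqrt(-12*17 - 135) = sqrt(-204 - 135) = sqrt(-339) = I*sqrt(339) ≈ 18.412*I)
D - x(m(5), 11) = I*sqrt(339) - (-4)*(1 - 4*11) = I*sqrt(339) - (-4)*(1 - 44) = I*sqrt(339) - (-4)*(-43) = I*sqrt(339) - 1*172 = I*sqrt(339) - 172 = -172 + I*sqrt(339)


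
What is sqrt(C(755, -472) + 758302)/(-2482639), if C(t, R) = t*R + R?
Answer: -sqrt(401470)/2482639 ≈ -0.00025522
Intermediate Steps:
C(t, R) = R + R*t (C(t, R) = R*t + R = R + R*t)
sqrt(C(755, -472) + 758302)/(-2482639) = sqrt(-472*(1 + 755) + 758302)/(-2482639) = sqrt(-472*756 + 758302)*(-1/2482639) = sqrt(-356832 + 758302)*(-1/2482639) = sqrt(401470)*(-1/2482639) = -sqrt(401470)/2482639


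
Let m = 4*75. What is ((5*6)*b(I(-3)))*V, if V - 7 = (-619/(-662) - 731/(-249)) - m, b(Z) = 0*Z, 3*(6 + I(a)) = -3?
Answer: 0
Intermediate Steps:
I(a) = -7 (I(a) = -6 + (1/3)*(-3) = -6 - 1 = -7)
b(Z) = 0
m = 300
V = -47659481/164838 (V = 7 + ((-619/(-662) - 731/(-249)) - 1*300) = 7 + ((-619*(-1/662) - 731*(-1/249)) - 300) = 7 + ((619/662 + 731/249) - 300) = 7 + (638053/164838 - 300) = 7 - 48813347/164838 = -47659481/164838 ≈ -289.13)
((5*6)*b(I(-3)))*V = ((5*6)*0)*(-47659481/164838) = (30*0)*(-47659481/164838) = 0*(-47659481/164838) = 0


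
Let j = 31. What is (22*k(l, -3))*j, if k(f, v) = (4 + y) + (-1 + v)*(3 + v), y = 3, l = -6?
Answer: 4774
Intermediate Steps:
k(f, v) = 7 + (-1 + v)*(3 + v) (k(f, v) = (4 + 3) + (-1 + v)*(3 + v) = 7 + (-1 + v)*(3 + v))
(22*k(l, -3))*j = (22*(4 + (-3)² + 2*(-3)))*31 = (22*(4 + 9 - 6))*31 = (22*7)*31 = 154*31 = 4774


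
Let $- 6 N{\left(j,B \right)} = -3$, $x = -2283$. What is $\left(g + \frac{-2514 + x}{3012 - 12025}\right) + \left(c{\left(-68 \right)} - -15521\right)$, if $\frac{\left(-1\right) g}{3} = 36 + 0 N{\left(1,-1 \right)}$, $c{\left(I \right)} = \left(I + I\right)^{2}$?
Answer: $\frac{305626614}{9013} \approx 33910.0$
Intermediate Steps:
$N{\left(j,B \right)} = \frac{1}{2}$ ($N{\left(j,B \right)} = \left(- \frac{1}{6}\right) \left(-3\right) = \frac{1}{2}$)
$c{\left(I \right)} = 4 I^{2}$ ($c{\left(I \right)} = \left(2 I\right)^{2} = 4 I^{2}$)
$g = -108$ ($g = - 3 \left(36 + 0 \cdot \frac{1}{2}\right) = - 3 \left(36 + 0\right) = \left(-3\right) 36 = -108$)
$\left(g + \frac{-2514 + x}{3012 - 12025}\right) + \left(c{\left(-68 \right)} - -15521\right) = \left(-108 + \frac{-2514 - 2283}{3012 - 12025}\right) - \left(-15521 - 4 \left(-68\right)^{2}\right) = \left(-108 - \frac{4797}{-9013}\right) + \left(4 \cdot 4624 + 15521\right) = \left(-108 - - \frac{4797}{9013}\right) + \left(18496 + 15521\right) = \left(-108 + \frac{4797}{9013}\right) + 34017 = - \frac{968607}{9013} + 34017 = \frac{305626614}{9013}$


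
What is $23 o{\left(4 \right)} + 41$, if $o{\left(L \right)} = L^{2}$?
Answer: $409$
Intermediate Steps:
$23 o{\left(4 \right)} + 41 = 23 \cdot 4^{2} + 41 = 23 \cdot 16 + 41 = 368 + 41 = 409$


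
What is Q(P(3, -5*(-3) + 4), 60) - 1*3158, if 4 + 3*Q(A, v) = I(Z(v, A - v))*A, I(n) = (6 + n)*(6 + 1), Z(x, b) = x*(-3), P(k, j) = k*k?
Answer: -20440/3 ≈ -6813.3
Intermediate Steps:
P(k, j) = k**2
Z(x, b) = -3*x
I(n) = 42 + 7*n (I(n) = (6 + n)*7 = 42 + 7*n)
Q(A, v) = -4/3 + A*(42 - 21*v)/3 (Q(A, v) = -4/3 + ((42 + 7*(-3*v))*A)/3 = -4/3 + ((42 - 21*v)*A)/3 = -4/3 + (A*(42 - 21*v))/3 = -4/3 + A*(42 - 21*v)/3)
Q(P(3, -5*(-3) + 4), 60) - 1*3158 = (-4/3 + 7*3**2*(2 - 1*60)) - 1*3158 = (-4/3 + 7*9*(2 - 60)) - 3158 = (-4/3 + 7*9*(-58)) - 3158 = (-4/3 - 3654) - 3158 = -10966/3 - 3158 = -20440/3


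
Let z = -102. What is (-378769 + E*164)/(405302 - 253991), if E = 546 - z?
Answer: -272497/151311 ≈ -1.8009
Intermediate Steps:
E = 648 (E = 546 - 1*(-102) = 546 + 102 = 648)
(-378769 + E*164)/(405302 - 253991) = (-378769 + 648*164)/(405302 - 253991) = (-378769 + 106272)/151311 = -272497*1/151311 = -272497/151311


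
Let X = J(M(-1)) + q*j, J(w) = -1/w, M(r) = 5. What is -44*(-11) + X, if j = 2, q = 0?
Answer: 2419/5 ≈ 483.80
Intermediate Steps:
X = -⅕ (X = -1/5 + 0*2 = -1*⅕ + 0 = -⅕ + 0 = -⅕ ≈ -0.20000)
-44*(-11) + X = -44*(-11) - ⅕ = 484 - ⅕ = 2419/5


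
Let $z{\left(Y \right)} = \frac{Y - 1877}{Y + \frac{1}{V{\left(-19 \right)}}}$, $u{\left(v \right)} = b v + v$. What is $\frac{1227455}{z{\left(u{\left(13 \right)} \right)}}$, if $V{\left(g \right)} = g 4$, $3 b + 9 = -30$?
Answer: $\frac{14553933935}{154508} \approx 94195.0$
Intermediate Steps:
$b = -13$ ($b = -3 + \frac{1}{3} \left(-30\right) = -3 - 10 = -13$)
$V{\left(g \right)} = 4 g$
$u{\left(v \right)} = - 12 v$ ($u{\left(v \right)} = - 13 v + v = - 12 v$)
$z{\left(Y \right)} = \frac{-1877 + Y}{- \frac{1}{76} + Y}$ ($z{\left(Y \right)} = \frac{Y - 1877}{Y + \frac{1}{4 \left(-19\right)}} = \frac{-1877 + Y}{Y + \frac{1}{-76}} = \frac{-1877 + Y}{Y - \frac{1}{76}} = \frac{-1877 + Y}{- \frac{1}{76} + Y}$)
$\frac{1227455}{z{\left(u{\left(13 \right)} \right)}} = \frac{1227455}{76 \frac{1}{-1 + 76 \left(\left(-12\right) 13\right)} \left(-1877 - 156\right)} = \frac{1227455}{76 \frac{1}{-1 + 76 \left(-156\right)} \left(-1877 - 156\right)} = \frac{1227455}{76 \frac{1}{-1 - 11856} \left(-2033\right)} = \frac{1227455}{76 \frac{1}{-11857} \left(-2033\right)} = \frac{1227455}{76 \left(- \frac{1}{11857}\right) \left(-2033\right)} = \frac{1227455}{\frac{154508}{11857}} = 1227455 \cdot \frac{11857}{154508} = \frac{14553933935}{154508}$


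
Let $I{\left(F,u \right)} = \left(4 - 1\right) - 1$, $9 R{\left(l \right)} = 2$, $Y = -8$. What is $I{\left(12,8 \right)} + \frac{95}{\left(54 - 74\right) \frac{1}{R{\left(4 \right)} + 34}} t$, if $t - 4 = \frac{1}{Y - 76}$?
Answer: $- \frac{69799}{108} \approx -646.29$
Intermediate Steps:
$R{\left(l \right)} = \frac{2}{9}$ ($R{\left(l \right)} = \frac{1}{9} \cdot 2 = \frac{2}{9}$)
$I{\left(F,u \right)} = 2$ ($I{\left(F,u \right)} = 3 - 1 = 2$)
$t = \frac{335}{84}$ ($t = 4 + \frac{1}{-8 - 76} = 4 + \frac{1}{-84} = 4 - \frac{1}{84} = \frac{335}{84} \approx 3.9881$)
$I{\left(12,8 \right)} + \frac{95}{\left(54 - 74\right) \frac{1}{R{\left(4 \right)} + 34}} t = 2 + \frac{95}{\left(54 - 74\right) \frac{1}{\frac{2}{9} + 34}} \cdot \frac{335}{84} = 2 + \frac{95}{\left(-20\right) \frac{1}{\frac{308}{9}}} \cdot \frac{335}{84} = 2 + \frac{95}{\left(-20\right) \frac{9}{308}} \cdot \frac{335}{84} = 2 + \frac{95}{- \frac{45}{77}} \cdot \frac{335}{84} = 2 + 95 \left(- \frac{77}{45}\right) \frac{335}{84} = 2 - \frac{70015}{108} = - \frac{69799}{108}$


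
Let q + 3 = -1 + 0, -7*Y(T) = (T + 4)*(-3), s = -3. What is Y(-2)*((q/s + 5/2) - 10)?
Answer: -37/7 ≈ -5.2857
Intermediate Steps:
Y(T) = 12/7 + 3*T/7 (Y(T) = -(T + 4)*(-3)/7 = -(4 + T)*(-3)/7 = -(-12 - 3*T)/7 = 12/7 + 3*T/7)
q = -4 (q = -3 + (-1 + 0) = -3 - 1 = -4)
Y(-2)*((q/s + 5/2) - 10) = (12/7 + (3/7)*(-2))*((-4/(-3) + 5/2) - 10) = (12/7 - 6/7)*((-4*(-1/3) + 5*(1/2)) - 10) = 6*((4/3 + 5/2) - 10)/7 = 6*(23/6 - 10)/7 = (6/7)*(-37/6) = -37/7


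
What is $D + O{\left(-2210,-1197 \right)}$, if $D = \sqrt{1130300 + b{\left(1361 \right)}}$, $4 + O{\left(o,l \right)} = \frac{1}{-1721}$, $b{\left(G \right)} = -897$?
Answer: $- \frac{6885}{1721} + \sqrt{1129403} \approx 1058.7$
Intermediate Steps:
$O{\left(o,l \right)} = - \frac{6885}{1721}$ ($O{\left(o,l \right)} = -4 + \frac{1}{-1721} = -4 - \frac{1}{1721} = - \frac{6885}{1721}$)
$D = \sqrt{1129403}$ ($D = \sqrt{1130300 - 897} = \sqrt{1129403} \approx 1062.7$)
$D + O{\left(-2210,-1197 \right)} = \sqrt{1129403} - \frac{6885}{1721} = - \frac{6885}{1721} + \sqrt{1129403}$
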